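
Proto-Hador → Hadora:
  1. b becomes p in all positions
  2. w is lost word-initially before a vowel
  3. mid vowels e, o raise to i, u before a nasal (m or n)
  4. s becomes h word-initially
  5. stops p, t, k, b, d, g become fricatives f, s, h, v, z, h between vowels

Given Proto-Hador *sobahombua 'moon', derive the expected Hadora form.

hofahumpua

Hadora: *sobahombua > sopahompua > sopahumpua > hopahumpua > hofahumpua  (by unconditioned shift, pre-nasal raising, debuccalisation, intervocalic lenition)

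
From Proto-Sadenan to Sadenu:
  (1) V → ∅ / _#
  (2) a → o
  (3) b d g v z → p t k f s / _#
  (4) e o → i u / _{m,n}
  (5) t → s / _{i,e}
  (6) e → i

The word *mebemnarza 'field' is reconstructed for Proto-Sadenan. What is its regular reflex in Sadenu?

Sadenu: *mebemnarza > mebemnarz > mebemnorz > mebemnors > mebimnors > mibimnors  (by apocope, vowel merger, final devoicing, pre-nasal raising, vowel merger)

mibimnors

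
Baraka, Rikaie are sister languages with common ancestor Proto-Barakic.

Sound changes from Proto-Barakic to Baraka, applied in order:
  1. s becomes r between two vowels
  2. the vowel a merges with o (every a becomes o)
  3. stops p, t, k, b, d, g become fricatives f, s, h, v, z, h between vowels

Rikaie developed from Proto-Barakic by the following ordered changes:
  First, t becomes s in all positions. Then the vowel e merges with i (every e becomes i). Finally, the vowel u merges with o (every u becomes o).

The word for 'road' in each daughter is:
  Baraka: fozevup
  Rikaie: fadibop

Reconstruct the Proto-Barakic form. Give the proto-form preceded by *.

*fadebup

Position 6: Baraka has u, Rikaie has o. Baraka preserves u here (none of its changes turn any other segment into u), so the proto-segment is *u.
Position 3: Baraka has z, Rikaie has d. Rikaie preserves d here (none of its changes turn any other segment into d), so the proto-segment is *d.
Position 2: Baraka has o, Rikaie has a. Rikaie preserves a here (none of its changes turn any other segment into a), so the proto-segment is *a.
This points to *fadebup. Verify forward in each daughter:
Baraka: *fadebup
  fadebup (rule 1 does not apply)
  fadebup → fodebup   [vowel merger]
  fodebup → fozevup   [intervocalic lenition]
  giving Baraka fozevup.
Rikaie: *fadebup
  fadebup (rule 1 does not apply)
  fadebup → fadibup   [vowel merger]
  fadibup → fadibop   [vowel merger]
  giving Rikaie fadibop.
Only *fadebup yields all of Baraka fozevup, Rikaie fadibop.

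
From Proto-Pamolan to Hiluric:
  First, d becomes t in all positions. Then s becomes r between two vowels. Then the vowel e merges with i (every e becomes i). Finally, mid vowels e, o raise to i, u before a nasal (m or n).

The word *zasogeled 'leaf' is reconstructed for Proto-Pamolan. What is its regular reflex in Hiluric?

Hiluric: *zasogeled > zasogelet > zarogelet > zarogilit  (by unconditioned shift, rhotacism, vowel merger)

zarogilit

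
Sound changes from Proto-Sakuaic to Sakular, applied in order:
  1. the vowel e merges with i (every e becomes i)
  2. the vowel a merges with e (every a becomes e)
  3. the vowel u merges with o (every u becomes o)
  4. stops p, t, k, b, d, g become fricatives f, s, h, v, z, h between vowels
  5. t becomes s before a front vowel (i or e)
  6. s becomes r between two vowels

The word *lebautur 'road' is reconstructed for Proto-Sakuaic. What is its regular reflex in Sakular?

Sakular: *lebautur > libautur > libeutur > libeotor > liveosor > liveoror  (by vowel merger, vowel merger, vowel merger, intervocalic lenition, rhotacism)

liveoror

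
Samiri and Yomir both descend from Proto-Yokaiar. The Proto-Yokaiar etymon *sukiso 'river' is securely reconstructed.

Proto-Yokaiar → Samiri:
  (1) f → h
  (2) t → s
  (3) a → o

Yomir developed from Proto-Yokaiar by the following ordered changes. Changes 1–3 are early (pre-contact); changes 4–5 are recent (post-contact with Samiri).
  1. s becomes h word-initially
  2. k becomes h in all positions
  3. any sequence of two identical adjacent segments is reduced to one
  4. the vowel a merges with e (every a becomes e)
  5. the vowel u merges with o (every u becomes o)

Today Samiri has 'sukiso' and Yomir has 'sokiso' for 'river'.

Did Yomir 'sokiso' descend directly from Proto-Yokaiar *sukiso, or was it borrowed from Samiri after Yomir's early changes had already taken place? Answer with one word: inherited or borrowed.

If inherited, *sukiso would pass through all of Yomir's changes:
Yomir: *sukiso
  sukiso → hukiso   [debuccalisation]
  hukiso → huhiso   [unconditioned shift]
  huhiso (rule 3 does not apply)
  huhiso (rule 4 does not apply)
  huhiso → hohiso   [vowel merger]
  giving Yomir hohiso.
If borrowed from Samiri 'sukiso' after the early changes, it would undergo only the recent ones:
  rule 4 (vowel merger): no change (sukiso)
  rule 5 (vowel merger): sukiso → sokiso
  ⇒ as a loan: sokiso
Yomir 'sokiso' matches the loan outcome 'sokiso', not the inherited 'hohiso' — it skipped the early Yomir changes, so it was borrowed from Samiri.

borrowed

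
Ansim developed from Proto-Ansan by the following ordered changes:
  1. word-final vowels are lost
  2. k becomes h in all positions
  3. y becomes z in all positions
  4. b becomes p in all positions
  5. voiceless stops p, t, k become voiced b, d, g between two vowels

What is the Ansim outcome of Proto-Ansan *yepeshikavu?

zebeshihav

Ansim: *yepeshikavu
  yepeshikavu → yepeshikav   [apocope]
  yepeshikav → yepeshihav   [unconditioned shift]
  yepeshihav → zepeshihav   [unconditioned shift]
  zepeshihav (rule 4 does not apply)
  zepeshihav → zebeshihav   [intervocalic voicing]
  giving Ansim zebeshihav.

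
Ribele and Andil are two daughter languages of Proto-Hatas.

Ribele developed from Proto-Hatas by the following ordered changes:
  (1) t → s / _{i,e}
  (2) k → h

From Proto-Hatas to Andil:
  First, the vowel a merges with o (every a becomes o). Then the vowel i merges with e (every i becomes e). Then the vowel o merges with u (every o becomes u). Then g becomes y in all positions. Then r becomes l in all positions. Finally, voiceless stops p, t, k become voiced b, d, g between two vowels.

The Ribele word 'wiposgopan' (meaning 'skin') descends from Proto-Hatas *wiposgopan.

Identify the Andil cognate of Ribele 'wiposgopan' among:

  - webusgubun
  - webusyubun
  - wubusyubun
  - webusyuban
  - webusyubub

Andil: start from *wiposgopan.
  rule 1 (vowel merger): wiposgopan → wiposgopon
  rule 2 (vowel merger): wiposgopon → weposgopon
  rule 3 (vowel merger): weposgopon → wepusgupun
  rule 4 (unconditioned shift): wepusgupun → wepusyupun
  rule 5: no change — wepusyupun
  rule 6 (intervocalic voicing): wepusyupun → webusyubun
  ⇒ Andil webusyubun
The other candidates each miss or misapply at least one Andil change.

webusyubun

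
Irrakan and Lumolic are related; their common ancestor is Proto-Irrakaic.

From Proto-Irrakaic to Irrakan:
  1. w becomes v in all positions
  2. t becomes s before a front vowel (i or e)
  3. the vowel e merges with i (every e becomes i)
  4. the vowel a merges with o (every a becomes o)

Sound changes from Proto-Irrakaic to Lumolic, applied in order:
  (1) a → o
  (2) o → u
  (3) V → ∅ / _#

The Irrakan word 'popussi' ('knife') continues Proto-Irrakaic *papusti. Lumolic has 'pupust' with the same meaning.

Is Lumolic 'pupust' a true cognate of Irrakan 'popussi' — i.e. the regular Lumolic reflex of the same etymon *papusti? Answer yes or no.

yes

Derive the expected Lumolic reflex of *papusti:
Lumolic: *papusti > popusti > pupusti > pupust  (by vowel merger, vowel merger, apocope)
Lumolic 'pupust' matches the regular reflex exactly, so the pair is cognate.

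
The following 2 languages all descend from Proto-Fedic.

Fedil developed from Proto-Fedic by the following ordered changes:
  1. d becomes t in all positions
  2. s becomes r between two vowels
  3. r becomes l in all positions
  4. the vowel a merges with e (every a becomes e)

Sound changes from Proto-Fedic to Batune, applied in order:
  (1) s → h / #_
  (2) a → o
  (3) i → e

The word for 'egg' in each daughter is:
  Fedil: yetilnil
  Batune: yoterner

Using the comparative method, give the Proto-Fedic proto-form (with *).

*yatirnir

Position 8: Fedil has l, Batune has r. Batune preserves r here (none of its changes turn any other segment into r), so the proto-segment is *r.
Position 5: Fedil has l, Batune has r. Batune preserves r here (none of its changes turn any other segment into r), so the proto-segment is *r.
This points to *yatirnir. Verify forward in each daughter:
Fedil: *yatirnir > yatilnil > yetilnil  (by unconditioned shift, vowel merger)
Batune: *yatirnir > yotirnir > yoterner  (by vowel merger, vowel merger)
Only *yatirnir yields all of Fedil yetilnil, Batune yoterner.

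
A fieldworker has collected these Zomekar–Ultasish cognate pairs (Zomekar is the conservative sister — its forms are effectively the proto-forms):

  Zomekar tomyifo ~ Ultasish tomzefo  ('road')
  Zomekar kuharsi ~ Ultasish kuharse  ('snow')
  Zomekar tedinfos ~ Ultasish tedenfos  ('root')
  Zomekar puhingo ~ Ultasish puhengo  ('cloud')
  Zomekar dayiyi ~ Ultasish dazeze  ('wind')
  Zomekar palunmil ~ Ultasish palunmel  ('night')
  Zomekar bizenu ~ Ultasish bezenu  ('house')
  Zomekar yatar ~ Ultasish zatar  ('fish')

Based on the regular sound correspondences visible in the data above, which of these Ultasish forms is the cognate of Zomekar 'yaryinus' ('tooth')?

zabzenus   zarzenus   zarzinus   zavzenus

zarzenus

yatar ~ zatar — Zomekar y corresponds to Ultasish z word-initially before a back vowel.
tomyifo ~ tomzefo — Zomekar y corresponds to Ultasish z after a consonant, before a front vowel.
tedinfos ~ tedenfos, puhingo ~ puhengo — Zomekar i corresponds to Ultasish e after a consonant, before a nasal.
Applying these to Zomekar 'yaryinus':
  yaryinus → zaryinus   (y→z word-initially before a back vowel)
  zaryinus → zarzinus   (y→z after a consonant, before a front vowel)
  zarzinus → zarzenus   (i→e after a consonant, before a nasal)
So the Ultasish cognate is 'zarzenus'.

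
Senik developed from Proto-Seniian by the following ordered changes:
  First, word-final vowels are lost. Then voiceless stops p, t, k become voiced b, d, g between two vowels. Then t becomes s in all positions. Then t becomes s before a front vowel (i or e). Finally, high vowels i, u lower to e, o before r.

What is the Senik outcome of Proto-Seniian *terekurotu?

seregoros

Senik: *terekurotu > terekurot > teregurot > sereguros > seregoros  (by apocope, intervocalic voicing, unconditioned shift, pre-rhotic lowering)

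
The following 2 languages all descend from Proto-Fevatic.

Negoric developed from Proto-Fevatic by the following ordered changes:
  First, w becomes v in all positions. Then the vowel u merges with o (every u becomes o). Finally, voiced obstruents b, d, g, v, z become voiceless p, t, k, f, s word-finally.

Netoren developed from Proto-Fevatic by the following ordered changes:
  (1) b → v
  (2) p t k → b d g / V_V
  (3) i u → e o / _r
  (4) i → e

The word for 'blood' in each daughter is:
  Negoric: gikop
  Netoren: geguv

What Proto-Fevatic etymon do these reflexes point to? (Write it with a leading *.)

*gikub

Position 3: Negoric has k, Netoren has g. Taking the neighbouring segments as reconstructed: Negoric k can only go back to *k; Netoren g could go back to *k or *g — the one source consistent with every daughter is *k.
Position 4: Negoric has o, Netoren has u. Netoren preserves u here (none of its changes turn any other segment into u), so the proto-segment is *u.
Continuing position by position gives *gikub; check it forward:
Negoric: start from *gikub.
  rule 1: no change — gikub
  rule 2 (vowel merger): gikub → gikob
  rule 3 (final devoicing): gikob → gikop
  ⇒ Negoric gikop
Netoren: start from *gikub.
  rule 1 (unconditioned shift): gikub → gikuv
  rule 2 (intervocalic voicing): gikuv → giguv
  rule 3: no change — giguv
  rule 4 (vowel merger): giguv → geguv
  ⇒ Netoren geguv
Only *gikub yields all of Negoric gikop, Netoren geguv.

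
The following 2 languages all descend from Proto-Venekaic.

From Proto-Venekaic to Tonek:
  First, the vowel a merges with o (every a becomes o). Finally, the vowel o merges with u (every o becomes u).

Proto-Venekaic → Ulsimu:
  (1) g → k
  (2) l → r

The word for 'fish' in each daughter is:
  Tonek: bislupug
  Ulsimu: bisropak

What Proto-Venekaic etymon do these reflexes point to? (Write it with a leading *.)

*bislopag

Position 4: Tonek has l, Ulsimu has r. Tonek preserves l here (none of its changes turn any other segment into l), so the proto-segment is *l.
Position 7: Tonek has u, Ulsimu has a. Ulsimu preserves a here (none of its changes turn any other segment into a), so the proto-segment is *a.
Position 5: Tonek has u, Ulsimu has o. Ulsimu preserves o here (none of its changes turn any other segment into o), so the proto-segment is *o.
This points to *bislopag. Verify forward in each daughter:
Tonek: *bislopag > bislopog > bislupug  (by vowel merger, vowel merger)
Ulsimu: start from *bislopag.
  rule 1 (unconditioned shift): bislopag → bislopak
  rule 2 (unconditioned shift): bislopak → bisropak
  ⇒ Ulsimu bisropak
Only *bislopag yields all of Tonek bislupug, Ulsimu bisropak.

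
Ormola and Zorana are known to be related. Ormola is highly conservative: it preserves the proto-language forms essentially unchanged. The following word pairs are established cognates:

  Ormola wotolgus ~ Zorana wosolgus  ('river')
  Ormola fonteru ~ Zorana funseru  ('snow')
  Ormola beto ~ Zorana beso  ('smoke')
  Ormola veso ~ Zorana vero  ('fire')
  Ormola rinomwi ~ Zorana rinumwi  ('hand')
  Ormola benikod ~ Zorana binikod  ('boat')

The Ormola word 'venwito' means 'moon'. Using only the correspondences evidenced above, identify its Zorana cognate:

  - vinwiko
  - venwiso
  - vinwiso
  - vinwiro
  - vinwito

vinwiso

benikod ~ binikod — Ormola e corresponds to Zorana i after a consonant, before a nasal.
wotolgus ~ wosolgus, beto ~ beso — Ormola t corresponds to Zorana s between vowels (before a back vowel).
Applying these to Ormola 'venwito':
  venwito → vinwito   (e→i after a consonant, before a nasal)
  vinwito → vinwiso   (t→s between vowels (before a back vowel))
So the Zorana cognate is 'vinwiso'.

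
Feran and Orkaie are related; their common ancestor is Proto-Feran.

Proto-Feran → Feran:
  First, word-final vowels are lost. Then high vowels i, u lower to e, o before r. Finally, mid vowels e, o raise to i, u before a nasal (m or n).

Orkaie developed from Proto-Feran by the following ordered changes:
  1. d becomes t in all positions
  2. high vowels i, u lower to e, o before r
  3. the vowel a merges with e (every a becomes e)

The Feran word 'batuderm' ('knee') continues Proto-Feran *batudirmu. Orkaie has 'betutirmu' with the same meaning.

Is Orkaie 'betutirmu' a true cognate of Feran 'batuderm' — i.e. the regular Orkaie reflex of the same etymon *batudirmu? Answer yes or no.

no

Derive the expected Orkaie reflex of *batudirmu:
Orkaie: start from *batudirmu.
  rule 1 (unconditioned shift): batudirmu → batutirmu
  rule 2 (pre-rhotic lowering): batutirmu → batutermu
  rule 3 (vowel merger): batutermu → betutermu
  ⇒ Orkaie betutermu
The regular Orkaie reflex would be 'betutermu', but the attested form is 'betutirmu'. The correspondence is irregular, so they are not cognates (the Orkaie form has a different source).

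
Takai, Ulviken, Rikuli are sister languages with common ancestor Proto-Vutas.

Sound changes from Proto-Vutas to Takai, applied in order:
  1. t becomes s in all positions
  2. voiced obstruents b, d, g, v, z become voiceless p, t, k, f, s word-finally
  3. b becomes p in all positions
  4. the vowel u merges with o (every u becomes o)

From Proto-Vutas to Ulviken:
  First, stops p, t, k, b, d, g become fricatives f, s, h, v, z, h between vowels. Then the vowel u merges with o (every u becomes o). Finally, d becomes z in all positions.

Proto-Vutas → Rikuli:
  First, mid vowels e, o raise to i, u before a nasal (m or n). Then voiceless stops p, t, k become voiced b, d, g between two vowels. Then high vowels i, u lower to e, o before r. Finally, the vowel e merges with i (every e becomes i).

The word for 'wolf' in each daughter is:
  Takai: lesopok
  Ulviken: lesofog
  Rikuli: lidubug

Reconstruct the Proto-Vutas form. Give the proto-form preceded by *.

Position 3: Takai has s, Ulviken has s, Rikuli has d. Taking the neighbouring segments as reconstructed: Takai s could go back to *t or *s; Ulviken s could go back to *t or *s; Rikuli d could go back to *t or *d — the one source consistent with every daughter is *t.
Position 7: Takai has k, Ulviken has g, Rikuli has g. Ulviken preserves g here (none of its changes turn any other segment into g), so the proto-segment is *g.
Position 5: Takai has p, Ulviken has f, Rikuli has b. Taking the neighbouring segments as reconstructed: Takai p could go back to *p or *b; Ulviken f could go back to *p or *f; Rikuli b could go back to *p or *b — the one source consistent with every daughter is *p.
Continuing position by position gives *letupug; check it forward:
Takai: start from *letupug.
  rule 1 (unconditioned shift): letupug → lesupug
  rule 2 (final devoicing): lesupug → lesupuk
  rule 3: no change — lesupuk
  rule 4 (vowel merger): lesupuk → lesopok
  ⇒ Takai lesopok
Ulviken: start from *letupug.
  rule 1 (intervocalic lenition): letupug → lesufug
  rule 2 (vowel merger): lesufug → lesofog
  rule 3: no change — lesofog
  ⇒ Ulviken lesofog
Rikuli: *letupug
  letupug (rule 1 does not apply)
  letupug → ledubug   [intervocalic voicing]
  ledubug (rule 3 does not apply)
  ledubug → lidubug   [vowel merger]
  giving Rikuli lidubug.
No other proto-form is consistent with every reflex, so the reconstruction is *letupug.

*letupug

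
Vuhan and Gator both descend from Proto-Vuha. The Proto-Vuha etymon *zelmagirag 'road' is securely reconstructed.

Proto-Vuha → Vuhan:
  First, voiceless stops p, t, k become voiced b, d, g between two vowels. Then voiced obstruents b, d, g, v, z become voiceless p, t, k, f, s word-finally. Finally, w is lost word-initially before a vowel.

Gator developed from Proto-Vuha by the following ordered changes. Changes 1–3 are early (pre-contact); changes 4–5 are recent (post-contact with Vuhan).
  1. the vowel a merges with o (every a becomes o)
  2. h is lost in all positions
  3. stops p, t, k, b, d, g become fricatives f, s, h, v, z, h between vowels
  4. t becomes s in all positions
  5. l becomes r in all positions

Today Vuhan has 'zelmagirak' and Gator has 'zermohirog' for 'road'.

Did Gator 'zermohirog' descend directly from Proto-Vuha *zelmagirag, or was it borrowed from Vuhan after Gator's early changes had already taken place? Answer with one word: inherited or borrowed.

inherited

If inherited, *zelmagirag would pass through all of Gator's changes:
Gator: *zelmagirag > zelmogirog > zelmohirog > zermohirog  (by vowel merger, intervocalic lenition, unconditioned shift)
If borrowed from Vuhan 'zelmagirak' after the early changes, it would undergo only the recent ones:
  rule 4 (unconditioned shift): no change (zelmagirak)
  rule 5 (unconditioned shift): zelmagirak → zermagirak
  ⇒ as a loan: zermagirak
Gator 'zermohirog' matches the inherited outcome exactly, so it is an inherited cognate, not a loan.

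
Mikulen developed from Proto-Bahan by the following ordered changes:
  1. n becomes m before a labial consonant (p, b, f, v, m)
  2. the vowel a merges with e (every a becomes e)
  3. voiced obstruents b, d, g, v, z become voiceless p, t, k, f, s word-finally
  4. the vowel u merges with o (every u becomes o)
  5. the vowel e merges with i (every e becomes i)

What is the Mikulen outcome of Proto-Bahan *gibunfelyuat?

Mikulen: *gibunfelyuat > gibumfelyuat > gibumfelyuet > gibomfelyoet > gibomfilyoit  (by nasal place assimilation, vowel merger, vowel merger, vowel merger)

gibomfilyoit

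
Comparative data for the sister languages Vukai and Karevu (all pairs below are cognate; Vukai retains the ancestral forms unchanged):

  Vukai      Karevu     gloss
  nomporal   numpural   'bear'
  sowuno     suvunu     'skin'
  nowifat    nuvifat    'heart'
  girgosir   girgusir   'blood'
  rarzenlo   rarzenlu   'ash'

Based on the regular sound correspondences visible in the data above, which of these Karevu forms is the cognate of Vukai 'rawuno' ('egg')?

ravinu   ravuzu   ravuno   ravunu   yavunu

ravunu

sowuno ~ suvunu — Vukai w corresponds to Karevu v between vowels (before a back vowel).
sowuno ~ suvunu, rarzenlo ~ rarzenlu — Vukai o corresponds to Karevu u word-finally.
Applying these to Vukai 'rawuno':
  rawuno → ravuno   (w→v between vowels (before a back vowel))
  ravuno → ravunu   (o→u word-finally)
So the Karevu cognate is 'ravunu'.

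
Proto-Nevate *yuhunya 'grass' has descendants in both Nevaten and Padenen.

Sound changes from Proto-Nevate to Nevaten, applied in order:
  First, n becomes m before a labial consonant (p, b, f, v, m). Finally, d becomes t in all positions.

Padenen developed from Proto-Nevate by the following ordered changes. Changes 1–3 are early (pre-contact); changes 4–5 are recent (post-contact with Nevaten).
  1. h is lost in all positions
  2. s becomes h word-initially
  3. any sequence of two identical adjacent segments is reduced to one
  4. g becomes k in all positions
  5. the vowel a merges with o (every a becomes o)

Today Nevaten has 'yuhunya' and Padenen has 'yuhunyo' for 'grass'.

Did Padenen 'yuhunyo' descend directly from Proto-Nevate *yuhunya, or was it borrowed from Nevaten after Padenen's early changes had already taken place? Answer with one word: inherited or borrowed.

If inherited, *yuhunya would pass through all of Padenen's changes:
Padenen: start from *yuhunya.
  rule 1 (h-loss): yuhunya → yuunya
  rule 2: no change — yuunya
  rule 3 (degemination): yuunya → yunya
  rule 4: no change — yunya
  rule 5 (vowel merger): yunya → yunyo
  ⇒ Padenen yunyo
If borrowed from Nevaten 'yuhunya' after the early changes, it would undergo only the recent ones:
  rule 4 (unconditioned shift): no change (yuhunya)
  rule 5 (vowel merger): yuhunya → yuhunyo
  ⇒ as a loan: yuhunyo
Padenen 'yuhunyo' matches the loan outcome 'yuhunyo', not the inherited 'yunyo' — it skipped the early Padenen changes, so it was borrowed from Nevaten.

borrowed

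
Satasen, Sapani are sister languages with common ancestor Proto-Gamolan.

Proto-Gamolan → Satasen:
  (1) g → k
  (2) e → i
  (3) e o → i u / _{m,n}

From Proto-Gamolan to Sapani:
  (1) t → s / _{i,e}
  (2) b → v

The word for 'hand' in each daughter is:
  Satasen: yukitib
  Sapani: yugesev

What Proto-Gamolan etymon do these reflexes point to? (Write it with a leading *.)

Position 3: Satasen has k, Sapani has g. Sapani preserves g here (none of its changes turn any other segment into g), so the proto-segment is *g.
Position 6: Satasen has i, Sapani has e. Sapani preserves e here (none of its changes turn any other segment into e), so the proto-segment is *e.
Continuing position by position gives *yugeteb; check it forward:
Satasen: start from *yugeteb.
  rule 1 (unconditioned shift): yugeteb → yuketeb
  rule 2 (vowel merger): yuketeb → yukitib
  rule 3: no change — yukitib
  ⇒ Satasen yukitib
Sapani: *yugeteb
  yugeteb → yugeseb   [palatalisation]
  yugeseb → yugesev   [unconditioned shift]
  giving Sapani yugesev.
Only *yugeteb yields all of Satasen yukitib, Sapani yugesev.

*yugeteb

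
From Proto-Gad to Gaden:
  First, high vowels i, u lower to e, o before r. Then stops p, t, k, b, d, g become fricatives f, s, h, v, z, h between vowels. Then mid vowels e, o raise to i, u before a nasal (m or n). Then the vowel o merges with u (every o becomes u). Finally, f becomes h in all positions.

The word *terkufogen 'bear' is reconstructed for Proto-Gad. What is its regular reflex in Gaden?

Gaden: *terkufogen
  terkufogen (rule 1 does not apply)
  terkufogen → terkufohen   [intervocalic lenition]
  terkufohen → terkufohin   [pre-nasal raising]
  terkufohin → terkufuhin   [vowel merger]
  terkufuhin → terkuhuhin   [unconditioned shift]
  giving Gaden terkuhuhin.

terkuhuhin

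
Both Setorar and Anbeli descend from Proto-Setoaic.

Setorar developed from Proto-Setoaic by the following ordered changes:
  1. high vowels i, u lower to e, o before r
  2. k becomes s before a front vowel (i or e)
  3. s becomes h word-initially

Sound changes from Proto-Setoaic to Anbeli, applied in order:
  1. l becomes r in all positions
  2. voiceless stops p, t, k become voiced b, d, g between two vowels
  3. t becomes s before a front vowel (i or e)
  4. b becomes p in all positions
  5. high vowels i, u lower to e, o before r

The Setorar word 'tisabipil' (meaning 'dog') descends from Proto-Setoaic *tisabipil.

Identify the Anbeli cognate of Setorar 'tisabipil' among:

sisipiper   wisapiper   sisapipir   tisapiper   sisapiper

sisapiper

Anbeli: *tisabipil > tisabipir > tisabibir > sisabibir > sisapipir > sisapiper  (by unconditioned shift, intervocalic voicing, palatalisation, unconditioned shift, pre-rhotic lowering)
Only 'sisapiper' matches the regular Anbeli development of *tisabipil.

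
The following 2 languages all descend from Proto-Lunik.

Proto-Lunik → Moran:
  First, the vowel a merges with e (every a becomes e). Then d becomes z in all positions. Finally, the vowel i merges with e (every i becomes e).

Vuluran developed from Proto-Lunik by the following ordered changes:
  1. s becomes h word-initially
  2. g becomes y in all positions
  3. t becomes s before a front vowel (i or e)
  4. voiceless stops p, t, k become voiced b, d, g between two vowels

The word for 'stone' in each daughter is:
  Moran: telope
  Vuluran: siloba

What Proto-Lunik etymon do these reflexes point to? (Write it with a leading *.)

*tilopa

Position 6: Moran has e, Vuluran has a. Vuluran preserves a here (none of its changes turn any other segment into a), so the proto-segment is *a.
Position 5: Moran has p, Vuluran has b. Moran preserves p here (none of its changes turn any other segment into p), so the proto-segment is *p.
Position 1: Moran has t, Vuluran has s. Moran preserves t here (none of its changes turn any other segment into t), so the proto-segment is *t.
Continuing position by position gives *tilopa; check it forward:
Moran: *tilopa > tilope > telope  (by vowel merger, vowel merger)
Vuluran: *tilopa > silopa > siloba  (by palatalisation, intervocalic voicing)
Only *tilopa yields all of Moran telope, Vuluran siloba.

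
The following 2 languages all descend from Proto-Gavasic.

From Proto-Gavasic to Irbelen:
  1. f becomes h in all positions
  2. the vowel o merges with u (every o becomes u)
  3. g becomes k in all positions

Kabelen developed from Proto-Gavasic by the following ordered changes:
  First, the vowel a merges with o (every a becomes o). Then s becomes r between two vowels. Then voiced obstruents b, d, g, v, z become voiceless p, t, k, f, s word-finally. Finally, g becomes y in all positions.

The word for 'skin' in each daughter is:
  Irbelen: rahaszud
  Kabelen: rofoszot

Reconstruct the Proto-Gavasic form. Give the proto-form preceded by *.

Position 8: Irbelen has d, Kabelen has t. Irbelen preserves d here (none of its changes turn any other segment into d), so the proto-segment is *d.
Position 4: Irbelen has a, Kabelen has o. Irbelen preserves a here (none of its changes turn any other segment into a), so the proto-segment is *a.
Position 2: Irbelen has a, Kabelen has o. Irbelen preserves a here (none of its changes turn any other segment into a), so the proto-segment is *a.
Continuing position by position gives *rafaszod; check it forward:
Irbelen: start from *rafaszod.
  rule 1 (unconditioned shift): rafaszod → rahaszod
  rule 2 (vowel merger): rahaszod → rahaszud
  rule 3: no change — rahaszud
  ⇒ Irbelen rahaszud
Kabelen: *rafaszod
  rafaszod → rofoszod   [vowel merger]
  rofoszod (rule 2 does not apply)
  rofoszod → rofoszot   [final devoicing]
  rofoszot (rule 4 does not apply)
  giving Kabelen rofoszot.
No other proto-form is consistent with every reflex, so the reconstruction is *rafaszod.

*rafaszod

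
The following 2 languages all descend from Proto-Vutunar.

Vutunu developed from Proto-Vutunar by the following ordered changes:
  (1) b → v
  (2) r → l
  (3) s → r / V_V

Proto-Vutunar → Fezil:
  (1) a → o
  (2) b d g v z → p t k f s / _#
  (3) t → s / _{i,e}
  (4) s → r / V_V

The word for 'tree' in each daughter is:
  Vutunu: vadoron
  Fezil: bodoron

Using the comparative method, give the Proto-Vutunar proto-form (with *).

Position 2: Vutunu has a, Fezil has o. Vutunu preserves a here (none of its changes turn any other segment into a), so the proto-segment is *a.
Position 1: Vutunu has v, Fezil has b. Fezil preserves b here (none of its changes turn any other segment into b), so the proto-segment is *b.
Continuing position by position gives *badoson; check it forward:
Vutunu: *badoson > vadoson > vadoron  (by unconditioned shift, rhotacism)
Fezil: *badoson > bodoson > bodoron  (by vowel merger, rhotacism)
Only *badoson yields all of Vutunu vadoron, Fezil bodoron.

*badoson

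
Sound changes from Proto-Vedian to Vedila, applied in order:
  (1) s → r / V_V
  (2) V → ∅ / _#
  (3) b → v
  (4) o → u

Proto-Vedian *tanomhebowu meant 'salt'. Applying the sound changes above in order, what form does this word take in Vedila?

Vedila: *tanomhebowu
  tanomhebowu (rule 1 does not apply)
  tanomhebowu → tanomhebow   [apocope]
  tanomhebow → tanomhevow   [unconditioned shift]
  tanomhevow → tanumhevuw   [vowel merger]
  giving Vedila tanumhevuw.

tanumhevuw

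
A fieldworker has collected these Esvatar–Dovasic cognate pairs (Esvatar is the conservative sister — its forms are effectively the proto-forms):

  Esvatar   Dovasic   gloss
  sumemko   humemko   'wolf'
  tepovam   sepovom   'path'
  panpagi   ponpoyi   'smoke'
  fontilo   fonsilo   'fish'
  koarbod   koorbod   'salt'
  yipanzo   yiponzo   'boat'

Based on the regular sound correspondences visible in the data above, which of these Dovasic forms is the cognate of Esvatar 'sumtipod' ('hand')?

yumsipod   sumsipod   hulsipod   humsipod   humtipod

sumemko ~ humemko — Esvatar s corresponds to Dovasic h word-initially before a back vowel.
fontilo ~ fonsilo — Esvatar t corresponds to Dovasic s after a consonant, before a front vowel.
Applying these to Esvatar 'sumtipod':
  sumtipod → humtipod   (s→h word-initially before a back vowel)
  humtipod → humsipod   (t→s after a consonant, before a front vowel)
So the Dovasic cognate is 'humsipod'.

humsipod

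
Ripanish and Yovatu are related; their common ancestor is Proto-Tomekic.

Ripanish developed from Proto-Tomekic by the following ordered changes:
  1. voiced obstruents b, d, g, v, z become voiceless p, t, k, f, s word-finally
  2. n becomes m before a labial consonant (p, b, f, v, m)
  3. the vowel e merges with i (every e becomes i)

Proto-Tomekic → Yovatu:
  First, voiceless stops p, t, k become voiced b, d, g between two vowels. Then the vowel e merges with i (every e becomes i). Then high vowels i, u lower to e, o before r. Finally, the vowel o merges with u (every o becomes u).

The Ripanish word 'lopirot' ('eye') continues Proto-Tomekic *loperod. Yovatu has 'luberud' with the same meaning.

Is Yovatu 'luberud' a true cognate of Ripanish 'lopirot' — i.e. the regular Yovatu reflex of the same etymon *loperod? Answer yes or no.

Derive the expected Yovatu reflex of *loperod:
Yovatu: *loperod
  loperod → loberod   [intervocalic voicing]
  loberod → lobirod   [vowel merger]
  lobirod → loberod   [pre-rhotic lowering]
  loberod → luberud   [vowel merger]
  giving Yovatu luberud.
Yovatu 'luberud' matches the regular reflex exactly, so the pair is cognate.

yes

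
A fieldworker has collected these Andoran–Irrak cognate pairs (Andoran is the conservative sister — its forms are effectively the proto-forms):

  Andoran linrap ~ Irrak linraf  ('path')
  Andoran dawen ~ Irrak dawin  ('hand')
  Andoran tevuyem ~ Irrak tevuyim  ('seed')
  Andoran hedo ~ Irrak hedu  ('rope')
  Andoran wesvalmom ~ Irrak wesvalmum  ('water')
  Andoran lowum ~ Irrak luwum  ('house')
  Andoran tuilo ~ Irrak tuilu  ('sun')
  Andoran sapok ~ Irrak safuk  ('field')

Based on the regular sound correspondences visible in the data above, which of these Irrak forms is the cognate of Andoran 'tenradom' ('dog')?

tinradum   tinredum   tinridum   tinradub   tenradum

tinradum

dawen ~ dawin — Andoran e corresponds to Irrak i after a consonant, before a nasal.
wesvalmom ~ wesvalmum — Andoran o corresponds to Irrak u after a consonant, before a nasal.
Applying these to Andoran 'tenradom':
  tenradom → tinradom   (e→i after a consonant, before a nasal)
  tinradom → tinradum   (o→u after a consonant, before a nasal)
So the Irrak cognate is 'tinradum'.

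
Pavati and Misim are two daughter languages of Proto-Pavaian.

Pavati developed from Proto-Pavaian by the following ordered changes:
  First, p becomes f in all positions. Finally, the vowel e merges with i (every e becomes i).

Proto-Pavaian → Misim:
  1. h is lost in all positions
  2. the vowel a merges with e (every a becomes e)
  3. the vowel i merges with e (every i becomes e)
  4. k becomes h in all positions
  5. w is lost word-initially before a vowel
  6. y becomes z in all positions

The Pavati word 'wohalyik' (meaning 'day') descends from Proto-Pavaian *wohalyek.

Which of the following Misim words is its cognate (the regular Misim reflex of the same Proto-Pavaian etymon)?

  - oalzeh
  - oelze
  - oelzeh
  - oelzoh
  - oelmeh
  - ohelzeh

oelzeh

Misim: *wohalyek > woalyek > woelyek > woelyeh > oelyeh > oelzeh  (by h-loss, vowel merger, unconditioned shift, glide loss, unconditioned shift)
Only 'oelzeh' matches the regular Misim development of *wohalyek.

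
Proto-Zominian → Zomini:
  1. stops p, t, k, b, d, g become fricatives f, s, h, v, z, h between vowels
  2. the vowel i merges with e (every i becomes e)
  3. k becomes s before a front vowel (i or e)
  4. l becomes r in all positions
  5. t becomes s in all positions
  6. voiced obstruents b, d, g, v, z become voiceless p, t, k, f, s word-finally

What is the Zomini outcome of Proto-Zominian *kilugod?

Zomini: *kilugod
  kilugod → kiluhod   [intervocalic lenition]
  kiluhod → keluhod   [vowel merger]
  keluhod → seluhod   [palatalisation]
  seluhod → seruhod   [unconditioned shift]
  seruhod (rule 5 does not apply)
  seruhod → seruhot   [final devoicing]
  giving Zomini seruhot.

seruhot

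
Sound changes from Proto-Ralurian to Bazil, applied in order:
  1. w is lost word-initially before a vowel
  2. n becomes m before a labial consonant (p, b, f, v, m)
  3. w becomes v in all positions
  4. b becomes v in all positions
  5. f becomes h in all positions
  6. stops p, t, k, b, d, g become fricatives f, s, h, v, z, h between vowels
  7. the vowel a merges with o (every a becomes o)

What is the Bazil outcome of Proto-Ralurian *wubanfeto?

uvomheso

Bazil: *wubanfeto
  wubanfeto → ubanfeto   [glide loss]
  ubanfeto → ubamfeto   [nasal place assimilation]
  ubamfeto (rule 3 does not apply)
  ubamfeto → uvamfeto   [unconditioned shift]
  uvamfeto → uvamheto   [unconditioned shift]
  uvamheto → uvamheso   [intervocalic lenition]
  uvamheso → uvomheso   [vowel merger]
  giving Bazil uvomheso.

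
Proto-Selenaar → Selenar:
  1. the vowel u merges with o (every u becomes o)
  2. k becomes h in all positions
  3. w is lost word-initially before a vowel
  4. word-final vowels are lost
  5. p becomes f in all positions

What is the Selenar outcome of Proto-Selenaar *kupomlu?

hofoml

Selenar: start from *kupomlu.
  rule 1 (vowel merger): kupomlu → kopomlo
  rule 2 (unconditioned shift): kopomlo → hopomlo
  rule 3: no change — hopomlo
  rule 4 (apocope): hopomlo → hopoml
  rule 5 (unconditioned shift): hopoml → hofoml
  ⇒ Selenar hofoml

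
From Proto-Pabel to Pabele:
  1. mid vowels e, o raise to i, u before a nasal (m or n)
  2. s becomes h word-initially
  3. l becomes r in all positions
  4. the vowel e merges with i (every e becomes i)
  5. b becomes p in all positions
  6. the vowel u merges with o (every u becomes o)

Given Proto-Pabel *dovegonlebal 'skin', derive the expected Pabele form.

Pabele: *dovegonlebal > dovegunlebal > dovegunrebar > dovigunribar > dovigunripar > dovigonripar  (by pre-nasal raising, unconditioned shift, vowel merger, unconditioned shift, vowel merger)

dovigonripar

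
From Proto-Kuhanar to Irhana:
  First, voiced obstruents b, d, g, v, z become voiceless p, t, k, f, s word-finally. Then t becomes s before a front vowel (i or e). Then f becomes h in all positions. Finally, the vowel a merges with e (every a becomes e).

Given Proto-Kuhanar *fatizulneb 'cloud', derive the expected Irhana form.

Irhana: start from *fatizulneb.
  rule 1 (final devoicing): fatizulneb → fatizulnep
  rule 2 (palatalisation): fatizulnep → fasizulnep
  rule 3 (unconditioned shift): fasizulnep → hasizulnep
  rule 4 (vowel merger): hasizulnep → hesizulnep
  ⇒ Irhana hesizulnep

hesizulnep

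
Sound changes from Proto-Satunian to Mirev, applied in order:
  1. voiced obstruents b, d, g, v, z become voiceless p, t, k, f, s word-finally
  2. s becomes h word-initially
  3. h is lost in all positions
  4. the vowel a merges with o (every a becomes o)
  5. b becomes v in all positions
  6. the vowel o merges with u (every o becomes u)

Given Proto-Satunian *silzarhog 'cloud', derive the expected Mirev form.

ilzuruk

Mirev: *silzarhog > silzarhok > hilzarhok > ilzarok > ilzorok > ilzuruk  (by final devoicing, debuccalisation, h-loss, vowel merger, vowel merger)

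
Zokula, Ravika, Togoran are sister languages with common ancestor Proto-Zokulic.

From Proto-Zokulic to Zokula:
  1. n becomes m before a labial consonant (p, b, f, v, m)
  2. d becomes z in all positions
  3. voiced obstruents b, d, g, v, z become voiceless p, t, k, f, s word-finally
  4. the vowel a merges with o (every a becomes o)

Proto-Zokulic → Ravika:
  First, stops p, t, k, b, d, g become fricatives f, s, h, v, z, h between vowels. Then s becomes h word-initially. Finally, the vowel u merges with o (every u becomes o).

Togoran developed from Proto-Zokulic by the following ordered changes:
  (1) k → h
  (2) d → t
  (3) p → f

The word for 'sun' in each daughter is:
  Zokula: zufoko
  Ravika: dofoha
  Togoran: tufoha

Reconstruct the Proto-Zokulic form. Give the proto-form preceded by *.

*dufoka

Position 1: Zokula has z, Ravika has d, Togoran has t. Ravika preserves d here (none of its changes turn any other segment into d), so the proto-segment is *d.
Position 6: Zokula has o, Ravika has a, Togoran has a. Ravika preserves a here (none of its changes turn any other segment into a), so the proto-segment is *a.
This points to *dufoka. Verify forward in each daughter:
Zokula: start from *dufoka.
  rule 1: no change — dufoka
  rule 2 (unconditioned shift): dufoka → zufoka
  rule 3: no change — zufoka
  rule 4 (vowel merger): zufoka → zufoko
  ⇒ Zokula zufoko
Ravika: *dufoka > dufoha > dofoha  (by intervocalic lenition, vowel merger)
Togoran: *dufoka
  dufoka → dufoha   [unconditioned shift]
  dufoha → tufoha   [unconditioned shift]
  tufoha (rule 3 does not apply)
  giving Togoran tufoha.
Only *dufoka yields all of Zokula zufoko, Ravika dofoha, Togoran tufoha.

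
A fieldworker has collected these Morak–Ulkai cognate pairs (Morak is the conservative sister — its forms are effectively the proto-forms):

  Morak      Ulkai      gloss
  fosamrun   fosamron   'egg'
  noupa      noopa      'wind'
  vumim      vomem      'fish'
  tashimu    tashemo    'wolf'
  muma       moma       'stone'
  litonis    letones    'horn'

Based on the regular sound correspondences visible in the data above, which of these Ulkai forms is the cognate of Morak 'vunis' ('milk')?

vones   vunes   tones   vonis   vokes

fosamrun ~ fosamron — Morak u corresponds to Ulkai o after a consonant, before a nasal.
litonis ~ letones — Morak i corresponds to Ulkai e after a consonant, before a consonant other than r, m, n, p, b, f, v.
Applying these to Morak 'vunis':
  vunis → vonis   (u→o after a consonant, before a nasal)
  vonis → vones   (i→e after a consonant, before a consonant other than r, m, n, p, b, f, v)
So the Ulkai cognate is 'vones'.

vones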